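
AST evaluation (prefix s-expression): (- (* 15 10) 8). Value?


Evaluate inner: (* 15 10) = 150
Evaluate root: (- 150 8) = 142
Result: 142


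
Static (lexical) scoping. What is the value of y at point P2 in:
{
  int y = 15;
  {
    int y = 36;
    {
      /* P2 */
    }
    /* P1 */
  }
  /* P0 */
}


P2's block does not declare y; resolves to the enclosing declaration at depth 1
y = 36


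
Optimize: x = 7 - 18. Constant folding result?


7 - 18 = -11 at compile time
Optimized: x = -11


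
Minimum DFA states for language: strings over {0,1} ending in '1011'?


Track the longest suffix of input matching a prefix of '1011': 5 classes (prefixes of length 0..4)
Minimal DFA: 5 states


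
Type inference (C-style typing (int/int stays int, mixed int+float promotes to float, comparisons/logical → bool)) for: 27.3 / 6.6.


Operand types: float / float
Rule: mixed int/float promotes to float; int/int stays int
Result type: float


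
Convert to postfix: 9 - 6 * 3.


* has higher precedence, evaluate 6*3 first
Postfix: 9 6 3 * -


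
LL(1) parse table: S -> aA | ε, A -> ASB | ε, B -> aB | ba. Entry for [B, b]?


For [B, b]: 'b' ∈ FIRST(ba)
Entry: B -> ba


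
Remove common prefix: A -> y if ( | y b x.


Common prefix: 'y'
Factored: A -> y A', A' -> if ( | b x


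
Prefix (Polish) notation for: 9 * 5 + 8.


left-to-right (same/higher precedence on left): tree is (+ (* 9 5) 8)
Prefix: + * 9 5 8


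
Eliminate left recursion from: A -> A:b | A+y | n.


Left-recursive alternatives: A:b, A+y; non-recursive: n
Introduce A': A -> nA', A' -> :bA' | +yA' | ε


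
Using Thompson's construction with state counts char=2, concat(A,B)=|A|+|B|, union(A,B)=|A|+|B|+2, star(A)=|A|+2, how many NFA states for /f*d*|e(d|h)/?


Syntax tree has 5 char leaf(s), 2 union(s), 2 star(s)
chars contribute 5×2 = 10; each union adds +2; each star adds +2
Total: 10 + 4 + 4 = 18 states


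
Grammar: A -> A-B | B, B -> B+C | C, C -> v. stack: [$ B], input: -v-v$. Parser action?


lookahead ∉ {+} so B won't extend; reduce A -> B
Action: reduce (A -> B)


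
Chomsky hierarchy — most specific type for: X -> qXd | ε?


Single nonterminal LHS, but q^n d^n is not regular
Classification: Type 2 (Context-Free)


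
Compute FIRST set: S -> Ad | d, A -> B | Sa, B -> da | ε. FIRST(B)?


Per alternative of B: FIRST(da) = {d}; FIRST(ε) = {ε}
FIRST(B) = {d, ε}


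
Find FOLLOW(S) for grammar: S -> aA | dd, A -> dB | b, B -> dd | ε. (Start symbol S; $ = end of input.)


$ ∈ FOLLOW(S). For each A -> αBβ: add FIRST(β)\{ε} to FOLLOW(B); if β nullable, add FOLLOW(A).
FOLLOW(S) = {$}


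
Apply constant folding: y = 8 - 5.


8 - 5 = 3 at compile time
Optimized: y = 3


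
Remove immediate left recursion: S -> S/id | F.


Left-recursive alternatives: S/id; non-recursive: F
Introduce S': S -> FS', S' -> /idS' | ε


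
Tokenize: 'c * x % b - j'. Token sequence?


Scan left to right, longest-match per lexeme
Tokens: ID(c), OP(*), ID(x), OP(%), ID(b), OP(-), ID(j)


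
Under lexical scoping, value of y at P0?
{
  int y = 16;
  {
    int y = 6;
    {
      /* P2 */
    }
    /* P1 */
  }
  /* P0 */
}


y declared in the same block as P0
y = 16


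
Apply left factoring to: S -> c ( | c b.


Common prefix: 'c'
Factored: S -> c S', S' -> ( | b


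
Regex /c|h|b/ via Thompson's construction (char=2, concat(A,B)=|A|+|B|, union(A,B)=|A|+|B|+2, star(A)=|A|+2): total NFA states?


Syntax tree has 3 char leaf(s), 2 union(s), 0 star(s)
chars contribute 3×2 = 6; each union adds +2; each star adds +2
Total: 6 + 4 + 0 = 10 states


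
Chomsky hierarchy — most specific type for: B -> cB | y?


Right-linear: every RHS is a terminal or a terminal followed by one nonterminal
Classification: Type 3 (Regular)


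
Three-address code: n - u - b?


Break into single-operator statements:
t1 = n - u
t2 = t1 - b


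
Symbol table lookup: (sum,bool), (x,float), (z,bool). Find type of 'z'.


Lookup 'z' → type bool


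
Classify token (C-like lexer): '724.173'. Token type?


Pattern: digits with a decimal point
Type: FLOAT_LITERAL


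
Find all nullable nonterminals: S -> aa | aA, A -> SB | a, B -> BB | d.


A nonterminal is nullable iff some alternative derives ε (directly, or every symbol in it is nullable)
Nullable: {}


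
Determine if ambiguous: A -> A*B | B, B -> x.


precedence layered via separate nonterminal B: deterministic
Unambiguous


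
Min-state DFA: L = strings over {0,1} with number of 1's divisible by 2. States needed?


Track (count of 1) mod 2: states 0..1, accept at 0
Minimal DFA: 2 states


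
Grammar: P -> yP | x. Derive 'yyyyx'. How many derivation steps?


Derivation: P => yP => yyP => yyyP => yyyyP => yyyyx
Steps: 5


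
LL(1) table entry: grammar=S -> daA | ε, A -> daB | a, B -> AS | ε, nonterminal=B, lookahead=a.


For [B, a]: 'a' ∈ FIRST(AS)
Entry: B -> AS


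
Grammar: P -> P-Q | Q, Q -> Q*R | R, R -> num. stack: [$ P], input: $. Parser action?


start symbol P on stack, input exhausted
Action: accept


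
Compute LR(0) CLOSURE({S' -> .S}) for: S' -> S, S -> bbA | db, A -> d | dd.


Start: S' -> .S
For each item with dot before a nonterminal B, add B -> .γ for every B-production
Closure: [S' -> .S, S -> .bbA, S -> .db]


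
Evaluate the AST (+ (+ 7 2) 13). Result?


Evaluate inner: (+ 7 2) = 9
Evaluate root: (+ 9 13) = 22
Result: 22


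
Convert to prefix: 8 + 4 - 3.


left-to-right (same/higher precedence on left): tree is (- (+ 8 4) 3)
Prefix: - + 8 4 3


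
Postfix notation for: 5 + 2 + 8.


Left to right (same or higher precedence on left)
Postfix: 5 2 + 8 +


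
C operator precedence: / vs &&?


'/' is multiplicative (level 10); '&&' is logical AND (level 2)
Higher level binds tighter
'/' has higher precedence than '&&'


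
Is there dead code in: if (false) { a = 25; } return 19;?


condition is constant false, so the whole block is unreachable
Dead: 'if (false) { a = 25; }'


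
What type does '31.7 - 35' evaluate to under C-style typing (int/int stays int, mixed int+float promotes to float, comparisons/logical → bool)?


Operand types: float - int
Rule: mixed int/float promotes to float; int/int stays int
Result type: float


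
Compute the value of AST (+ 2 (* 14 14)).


Evaluate inner: (* 14 14) = 196
Evaluate root: (+ 2 196) = 198
Result: 198


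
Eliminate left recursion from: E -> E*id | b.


Left-recursive alternatives: E*id; non-recursive: b
Introduce E': E -> bE', E' -> *idE' | ε


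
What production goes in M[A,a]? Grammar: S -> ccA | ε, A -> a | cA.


For [A, a]: 'a' ∈ FIRST(a)
Entry: A -> a


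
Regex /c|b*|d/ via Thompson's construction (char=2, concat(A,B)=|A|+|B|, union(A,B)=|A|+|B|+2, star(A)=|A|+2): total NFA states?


Syntax tree has 3 char leaf(s), 2 union(s), 1 star(s)
chars contribute 3×2 = 6; each union adds +2; each star adds +2
Total: 6 + 4 + 2 = 12 states


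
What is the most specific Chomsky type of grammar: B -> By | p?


Left-linear: every RHS is a terminal or one nonterminal followed by a terminal
Classification: Type 3 (Regular)


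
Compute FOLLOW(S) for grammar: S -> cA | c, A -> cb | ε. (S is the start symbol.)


$ ∈ FOLLOW(S). For each A -> αBβ: add FIRST(β)\{ε} to FOLLOW(B); if β nullable, add FOLLOW(A).
FOLLOW(S) = {$}


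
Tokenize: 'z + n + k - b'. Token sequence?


Scan left to right, longest-match per lexeme
Tokens: ID(z), OP(+), ID(n), OP(+), ID(k), OP(-), ID(b)


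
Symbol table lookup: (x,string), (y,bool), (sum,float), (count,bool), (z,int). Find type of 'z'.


Lookup 'z' → type int


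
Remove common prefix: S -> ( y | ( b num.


Common prefix: '('
Factored: S -> ( S', S' -> y | b num


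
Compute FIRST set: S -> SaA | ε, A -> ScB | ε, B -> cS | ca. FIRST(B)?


Per alternative of B: FIRST(cS) = {c}; FIRST(ca) = {c}
FIRST(B) = {c}


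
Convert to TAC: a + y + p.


Break into single-operator statements:
t1 = a + y
t2 = t1 + p


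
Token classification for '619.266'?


Pattern: digits with a decimal point
Type: FLOAT_LITERAL


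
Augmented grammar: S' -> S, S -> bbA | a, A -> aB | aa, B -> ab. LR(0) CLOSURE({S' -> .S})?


Start: S' -> .S
For each item with dot before a nonterminal B, add B -> .γ for every B-production
Closure: [S' -> .S, S -> .bbA, S -> .a]


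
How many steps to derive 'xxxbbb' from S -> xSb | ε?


Derivation: S => xSb => xxSbb => xxxSbbb => xxxbbb
Steps: 4


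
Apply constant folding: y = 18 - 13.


18 - 13 = 5 at compile time
Optimized: y = 5


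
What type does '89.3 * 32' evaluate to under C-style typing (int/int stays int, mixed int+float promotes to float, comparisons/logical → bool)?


Operand types: float * int
Rule: mixed int/float promotes to float; int/int stays int
Result type: float


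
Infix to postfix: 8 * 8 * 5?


Left to right (same or higher precedence on left)
Postfix: 8 8 * 5 *


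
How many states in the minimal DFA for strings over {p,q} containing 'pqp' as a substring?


KMP-style automaton: 3 progress states + 1 absorbing accept = 4
Minimal DFA: 4 states


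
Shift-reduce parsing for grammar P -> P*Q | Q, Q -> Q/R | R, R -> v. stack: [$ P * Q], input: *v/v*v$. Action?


handle 'P*Q' on top; lookahead ∈ FOLLOW(P) = {*, $}
Action: reduce (P -> P*Q)


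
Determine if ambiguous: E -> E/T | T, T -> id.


precedence layered via separate nonterminal T: deterministic
Unambiguous


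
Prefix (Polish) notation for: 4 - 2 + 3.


left-to-right (same/higher precedence on left): tree is (+ (- 4 2) 3)
Prefix: + - 4 2 3


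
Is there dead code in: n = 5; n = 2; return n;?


first assignment to n is overwritten before any read
Dead: 'n = 5'


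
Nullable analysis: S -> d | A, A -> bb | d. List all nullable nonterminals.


A nonterminal is nullable iff some alternative derives ε (directly, or every symbol in it is nullable)
Nullable: {}


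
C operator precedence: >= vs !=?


'>=' is relational (level 7); '!=' is equality (level 6)
Higher level binds tighter
'>=' has higher precedence than '!='


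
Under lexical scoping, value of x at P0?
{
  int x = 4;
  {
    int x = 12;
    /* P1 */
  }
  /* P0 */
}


x declared in the same block as P0
x = 4


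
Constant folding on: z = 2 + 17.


2 + 17 = 19 at compile time
Optimized: z = 19


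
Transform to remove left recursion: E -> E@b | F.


Left-recursive alternatives: E@b; non-recursive: F
Introduce E': E -> FE', E' -> @bE' | ε


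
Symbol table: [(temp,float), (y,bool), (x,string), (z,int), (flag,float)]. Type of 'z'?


Lookup 'z' → type int


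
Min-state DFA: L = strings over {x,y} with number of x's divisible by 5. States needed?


Track (count of x) mod 5: states 0..4, accept at 0
Minimal DFA: 5 states


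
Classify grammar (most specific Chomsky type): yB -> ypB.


LHS has context (more than one symbol) and |LHS| ≤ |RHS|
Classification: Type 1 (Context-Sensitive)


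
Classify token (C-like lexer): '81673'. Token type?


Pattern: digits only
Type: INTEGER_LITERAL


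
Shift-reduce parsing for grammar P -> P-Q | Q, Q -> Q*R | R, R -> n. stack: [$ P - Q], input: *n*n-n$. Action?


'*' can extend Q; shift to build Q -> Q*R
Action: shift


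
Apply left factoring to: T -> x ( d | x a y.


Common prefix: 'x'
Factored: T -> x T', T' -> ( d | a y


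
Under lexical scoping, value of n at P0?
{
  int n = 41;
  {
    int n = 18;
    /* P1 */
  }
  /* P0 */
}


n declared in the same block as P0
n = 41


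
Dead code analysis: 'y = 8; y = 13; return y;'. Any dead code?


first assignment to y is overwritten before any read
Dead: 'y = 8'


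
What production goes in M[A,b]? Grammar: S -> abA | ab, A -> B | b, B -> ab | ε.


For [A, b]: 'b' ∈ FIRST(b)
Entry: A -> b


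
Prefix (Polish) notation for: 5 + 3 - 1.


left-to-right (same/higher precedence on left): tree is (- (+ 5 3) 1)
Prefix: - + 5 3 1


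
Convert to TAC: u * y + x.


Break into single-operator statements:
t1 = u * y
t2 = t1 + x


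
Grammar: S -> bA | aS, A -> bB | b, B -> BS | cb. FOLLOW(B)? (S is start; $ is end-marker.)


$ ∈ FOLLOW(S). For each A -> αBβ: add FIRST(β)\{ε} to FOLLOW(B); if β nullable, add FOLLOW(A).
FOLLOW(B) = {$, a, b}


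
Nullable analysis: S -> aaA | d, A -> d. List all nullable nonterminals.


A nonterminal is nullable iff some alternative derives ε (directly, or every symbol in it is nullable)
Nullable: {}


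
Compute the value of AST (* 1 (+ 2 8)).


Evaluate inner: (+ 2 8) = 10
Evaluate root: (* 1 10) = 10
Result: 10


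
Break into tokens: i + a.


Scan left to right, longest-match per lexeme
Tokens: ID(i), OP(+), ID(a)


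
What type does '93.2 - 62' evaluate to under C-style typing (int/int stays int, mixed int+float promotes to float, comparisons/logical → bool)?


Operand types: float - int
Rule: mixed int/float promotes to float; int/int stays int
Result type: float


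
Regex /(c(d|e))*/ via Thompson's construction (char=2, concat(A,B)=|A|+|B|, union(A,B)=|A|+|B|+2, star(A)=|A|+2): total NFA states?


Syntax tree has 3 char leaf(s), 1 union(s), 1 star(s)
chars contribute 3×2 = 6; each union adds +2; each star adds +2
Total: 6 + 2 + 2 = 10 states


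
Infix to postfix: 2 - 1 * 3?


* has higher precedence, evaluate 1*3 first
Postfix: 2 1 3 * -


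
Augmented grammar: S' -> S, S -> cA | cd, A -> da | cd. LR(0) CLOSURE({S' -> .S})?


Start: S' -> .S
For each item with dot before a nonterminal B, add B -> .γ for every B-production
Closure: [S' -> .S, S -> .cA, S -> .cd]


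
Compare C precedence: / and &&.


'/' is multiplicative (level 10); '&&' is logical AND (level 2)
Higher level binds tighter
'/' has higher precedence than '&&'


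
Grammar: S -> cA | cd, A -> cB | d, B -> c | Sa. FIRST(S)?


Per alternative of S: FIRST(cA) = {c}; FIRST(cd) = {c}
FIRST(S) = {c}


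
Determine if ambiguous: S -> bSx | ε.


balanced b^n…x^n: each string has a unique parse
Unambiguous


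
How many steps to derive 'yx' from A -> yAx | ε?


Derivation: A => yAx => yx
Steps: 2


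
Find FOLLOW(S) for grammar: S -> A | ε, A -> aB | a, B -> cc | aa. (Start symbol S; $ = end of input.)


$ ∈ FOLLOW(S). For each A -> αBβ: add FIRST(β)\{ε} to FOLLOW(B); if β nullable, add FOLLOW(A).
FOLLOW(S) = {$}


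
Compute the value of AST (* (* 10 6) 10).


Evaluate inner: (* 10 6) = 60
Evaluate root: (* 60 10) = 600
Result: 600


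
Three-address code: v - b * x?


Break into single-operator statements:
t1 = b * x
t2 = v - t1


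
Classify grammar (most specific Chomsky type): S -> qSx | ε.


Single nonterminal LHS, but q^n x^n is not regular
Classification: Type 2 (Context-Free)


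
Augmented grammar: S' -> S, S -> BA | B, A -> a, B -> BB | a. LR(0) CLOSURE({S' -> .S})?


Start: S' -> .S
For each item with dot before a nonterminal B, add B -> .γ for every B-production
Closure: [S' -> .S, S -> .BA, S -> .B, B -> .BB, B -> .a]


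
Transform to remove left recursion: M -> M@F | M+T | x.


Left-recursive alternatives: M@F, M+T; non-recursive: x
Introduce M': M -> xM', M' -> @FM' | +TM' | ε


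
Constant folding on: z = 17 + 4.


17 + 4 = 21 at compile time
Optimized: z = 21


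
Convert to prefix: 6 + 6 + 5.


left-to-right (same/higher precedence on left): tree is (+ (+ 6 6) 5)
Prefix: + + 6 6 5


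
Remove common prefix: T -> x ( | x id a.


Common prefix: 'x'
Factored: T -> x T', T' -> ( | id a


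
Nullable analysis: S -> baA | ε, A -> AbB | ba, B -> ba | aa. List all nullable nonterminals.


A nonterminal is nullable iff some alternative derives ε (directly, or every symbol in it is nullable)
Nullable: {S}


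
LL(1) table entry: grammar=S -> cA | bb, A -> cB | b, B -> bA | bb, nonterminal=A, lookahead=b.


For [A, b]: 'b' ∈ FIRST(b)
Entry: A -> b


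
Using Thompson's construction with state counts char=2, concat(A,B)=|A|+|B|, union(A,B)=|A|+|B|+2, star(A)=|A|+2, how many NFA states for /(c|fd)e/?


Syntax tree has 4 char leaf(s), 1 union(s), 0 star(s)
chars contribute 4×2 = 8; each union adds +2; each star adds +2
Total: 8 + 2 + 0 = 10 states


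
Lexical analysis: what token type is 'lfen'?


Pattern: letter/underscore followed by alphanumerics, not a keyword
Type: IDENTIFIER


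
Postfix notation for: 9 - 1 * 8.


* has higher precedence, evaluate 1*8 first
Postfix: 9 1 8 * -


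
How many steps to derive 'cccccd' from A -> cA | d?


Derivation: A => cA => ccA => cccA => ccccA => cccccA => cccccd
Steps: 6


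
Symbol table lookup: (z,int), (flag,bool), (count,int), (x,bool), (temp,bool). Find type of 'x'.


Lookup 'x' → type bool


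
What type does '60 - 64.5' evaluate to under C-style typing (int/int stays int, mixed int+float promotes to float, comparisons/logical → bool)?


Operand types: int - float
Rule: mixed int/float promotes to float; int/int stays int
Result type: float


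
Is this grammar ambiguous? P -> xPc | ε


balanced x^n…c^n: each string has a unique parse
Unambiguous


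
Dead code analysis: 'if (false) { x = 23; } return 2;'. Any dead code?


condition is constant false, so the whole block is unreachable
Dead: 'if (false) { x = 23; }'


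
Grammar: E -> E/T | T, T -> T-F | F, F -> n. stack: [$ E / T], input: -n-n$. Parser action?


'-' can extend T; shift to build T -> T-F
Action: shift


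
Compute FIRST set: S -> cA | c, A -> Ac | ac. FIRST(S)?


Per alternative of S: FIRST(cA) = {c}; FIRST(c) = {c}
FIRST(S) = {c}


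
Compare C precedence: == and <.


'<' is relational (level 7); '==' is equality (level 6)
Higher level binds tighter
'<' has higher precedence than '=='


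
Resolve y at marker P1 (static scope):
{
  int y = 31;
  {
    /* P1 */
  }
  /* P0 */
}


P1's block does not declare y; resolves to the enclosing declaration at depth 0
y = 31


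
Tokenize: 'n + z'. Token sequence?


Scan left to right, longest-match per lexeme
Tokens: ID(n), OP(+), ID(z)


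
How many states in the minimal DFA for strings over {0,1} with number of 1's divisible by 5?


Track (count of 1) mod 5: states 0..4, accept at 0
Minimal DFA: 5 states


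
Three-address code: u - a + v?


Break into single-operator statements:
t1 = u - a
t2 = t1 + v


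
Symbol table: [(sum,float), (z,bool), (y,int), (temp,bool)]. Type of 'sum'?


Lookup 'sum' → type float


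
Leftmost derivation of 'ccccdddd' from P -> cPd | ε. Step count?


Derivation: P => cPd => ccPdd => cccPddd => ccccPdddd => ccccdddd
Steps: 5


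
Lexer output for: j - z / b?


Scan left to right, longest-match per lexeme
Tokens: ID(j), OP(-), ID(z), OP(/), ID(b)


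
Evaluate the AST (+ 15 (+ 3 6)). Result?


Evaluate inner: (+ 3 6) = 9
Evaluate root: (+ 15 9) = 24
Result: 24


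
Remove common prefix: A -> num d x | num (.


Common prefix: 'num'
Factored: A -> num A', A' -> d x | (


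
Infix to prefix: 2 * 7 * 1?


left-to-right (same/higher precedence on left): tree is (* (* 2 7) 1)
Prefix: * * 2 7 1


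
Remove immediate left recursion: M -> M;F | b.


Left-recursive alternatives: M;F; non-recursive: b
Introduce M': M -> bM', M' -> ;FM' | ε


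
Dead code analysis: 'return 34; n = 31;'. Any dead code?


statement follows a return and is unreachable
Dead: 'n = 31'


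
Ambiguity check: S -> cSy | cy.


balanced c^n…y^n: each string has a unique parse
Unambiguous


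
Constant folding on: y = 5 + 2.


5 + 2 = 7 at compile time
Optimized: y = 7


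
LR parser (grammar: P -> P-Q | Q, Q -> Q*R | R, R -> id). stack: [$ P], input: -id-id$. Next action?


shift '-' to continue P -> P-Q
Action: shift


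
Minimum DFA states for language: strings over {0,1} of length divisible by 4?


Track length mod 4: states 0..3, accept at 0
Minimal DFA: 4 states


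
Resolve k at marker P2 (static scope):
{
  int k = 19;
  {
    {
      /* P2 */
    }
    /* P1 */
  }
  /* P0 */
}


P2's block does not declare k; resolves to the enclosing declaration at depth 0
k = 19


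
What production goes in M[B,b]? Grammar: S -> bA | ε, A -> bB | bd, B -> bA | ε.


For [B, b]: 'b' ∈ FIRST(bA)
Entry: B -> bA


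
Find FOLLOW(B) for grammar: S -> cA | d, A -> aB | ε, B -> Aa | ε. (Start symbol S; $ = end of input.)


$ ∈ FOLLOW(S). For each A -> αBβ: add FIRST(β)\{ε} to FOLLOW(B); if β nullable, add FOLLOW(A).
FOLLOW(B) = {$, a}


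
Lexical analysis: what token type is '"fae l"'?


Pattern: double-quoted sequence
Type: STRING_LITERAL


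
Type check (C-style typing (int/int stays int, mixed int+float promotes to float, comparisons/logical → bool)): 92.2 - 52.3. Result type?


Operand types: float - float
Rule: mixed int/float promotes to float; int/int stays int
Result type: float


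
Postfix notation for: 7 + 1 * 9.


* has higher precedence, evaluate 1*9 first
Postfix: 7 1 9 * +


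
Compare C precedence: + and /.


'/' is multiplicative (level 10); '+' is additive (level 9)
Higher level binds tighter
'/' has higher precedence than '+'


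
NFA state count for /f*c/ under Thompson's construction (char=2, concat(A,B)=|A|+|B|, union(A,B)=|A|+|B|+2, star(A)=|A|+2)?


Syntax tree has 2 char leaf(s), 0 union(s), 1 star(s)
chars contribute 2×2 = 4; each union adds +2; each star adds +2
Total: 4 + 0 + 2 = 6 states


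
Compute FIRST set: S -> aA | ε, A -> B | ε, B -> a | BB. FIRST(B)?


Per alternative of B: FIRST(a) = {a}; FIRST(BB) = {a}
FIRST(B) = {a}


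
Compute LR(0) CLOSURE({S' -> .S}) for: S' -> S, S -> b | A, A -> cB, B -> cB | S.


Start: S' -> .S
For each item with dot before a nonterminal B, add B -> .γ for every B-production
Closure: [S' -> .S, S -> .b, S -> .A, A -> .cB]


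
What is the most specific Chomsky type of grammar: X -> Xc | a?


Left-linear: every RHS is a terminal or one nonterminal followed by a terminal
Classification: Type 3 (Regular)


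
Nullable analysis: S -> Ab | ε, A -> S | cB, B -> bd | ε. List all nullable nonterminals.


A nonterminal is nullable iff some alternative derives ε (directly, or every symbol in it is nullable)
Nullable: {A, B, S}


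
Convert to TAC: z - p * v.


Break into single-operator statements:
t1 = p * v
t2 = z - t1


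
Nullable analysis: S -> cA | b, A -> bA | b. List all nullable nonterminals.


A nonterminal is nullable iff some alternative derives ε (directly, or every symbol in it is nullable)
Nullable: {}


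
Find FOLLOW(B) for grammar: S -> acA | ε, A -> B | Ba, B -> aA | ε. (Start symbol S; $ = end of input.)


$ ∈ FOLLOW(S). For each A -> αBβ: add FIRST(β)\{ε} to FOLLOW(B); if β nullable, add FOLLOW(A).
FOLLOW(B) = {$, a}


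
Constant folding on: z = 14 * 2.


14 * 2 = 28 at compile time
Optimized: z = 28


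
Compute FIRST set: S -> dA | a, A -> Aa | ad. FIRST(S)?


Per alternative of S: FIRST(dA) = {d}; FIRST(a) = {a}
FIRST(S) = {a, d}


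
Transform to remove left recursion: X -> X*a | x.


Left-recursive alternatives: X*a; non-recursive: x
Introduce X': X -> xX', X' -> *aX' | ε


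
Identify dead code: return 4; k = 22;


statement follows a return and is unreachable
Dead: 'k = 22'


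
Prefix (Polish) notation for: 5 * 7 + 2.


left-to-right (same/higher precedence on left): tree is (+ (* 5 7) 2)
Prefix: + * 5 7 2


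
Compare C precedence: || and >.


'>' is relational (level 7); '||' is logical OR (level 1)
Higher level binds tighter
'>' has higher precedence than '||'


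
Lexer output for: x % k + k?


Scan left to right, longest-match per lexeme
Tokens: ID(x), OP(%), ID(k), OP(+), ID(k)


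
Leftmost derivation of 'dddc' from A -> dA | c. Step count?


Derivation: A => dA => ddA => dddA => dddc
Steps: 4


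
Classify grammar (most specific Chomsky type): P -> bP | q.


Right-linear: every RHS is a terminal or a terminal followed by one nonterminal
Classification: Type 3 (Regular)


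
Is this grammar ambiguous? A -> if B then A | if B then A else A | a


dangling else: 'if B then if B then a else a' parses two ways
Ambiguous


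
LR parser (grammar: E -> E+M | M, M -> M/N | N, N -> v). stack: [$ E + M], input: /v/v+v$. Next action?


'/' can extend M; shift to build M -> M/N
Action: shift


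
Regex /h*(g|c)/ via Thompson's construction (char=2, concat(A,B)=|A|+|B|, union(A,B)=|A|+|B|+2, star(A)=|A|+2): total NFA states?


Syntax tree has 3 char leaf(s), 1 union(s), 1 star(s)
chars contribute 3×2 = 6; each union adds +2; each star adds +2
Total: 6 + 2 + 2 = 10 states


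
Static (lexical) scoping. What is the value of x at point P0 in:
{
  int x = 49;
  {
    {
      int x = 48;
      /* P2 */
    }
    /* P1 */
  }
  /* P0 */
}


x declared in the same block as P0
x = 49


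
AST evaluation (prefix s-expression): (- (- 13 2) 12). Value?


Evaluate inner: (- 13 2) = 11
Evaluate root: (- 11 12) = -1
Result: -1


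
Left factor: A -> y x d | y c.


Common prefix: 'y'
Factored: A -> y A', A' -> x d | c


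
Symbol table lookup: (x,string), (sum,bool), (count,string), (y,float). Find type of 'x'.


Lookup 'x' → type string


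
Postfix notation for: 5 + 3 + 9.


Left to right (same or higher precedence on left)
Postfix: 5 3 + 9 +


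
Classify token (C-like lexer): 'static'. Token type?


Pattern: reserved word
Type: KEYWORD


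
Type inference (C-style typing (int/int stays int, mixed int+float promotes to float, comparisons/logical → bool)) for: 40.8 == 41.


Operand types: float == int
Rule: comparison yields bool
Result type: bool


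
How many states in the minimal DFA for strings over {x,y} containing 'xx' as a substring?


KMP-style automaton: 2 progress states + 1 absorbing accept = 3
Minimal DFA: 3 states


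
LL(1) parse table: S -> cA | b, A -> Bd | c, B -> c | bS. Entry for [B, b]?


For [B, b]: 'b' ∈ FIRST(bS)
Entry: B -> bS


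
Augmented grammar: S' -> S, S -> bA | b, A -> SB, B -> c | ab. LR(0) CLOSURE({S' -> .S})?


Start: S' -> .S
For each item with dot before a nonterminal B, add B -> .γ for every B-production
Closure: [S' -> .S, S -> .bA, S -> .b]


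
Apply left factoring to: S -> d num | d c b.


Common prefix: 'd'
Factored: S -> d S', S' -> num | c b


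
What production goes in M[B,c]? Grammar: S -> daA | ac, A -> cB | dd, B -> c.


For [B, c]: 'c' ∈ FIRST(c)
Entry: B -> c


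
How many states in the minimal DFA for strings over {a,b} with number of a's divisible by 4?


Track (count of a) mod 4: states 0..3, accept at 0
Minimal DFA: 4 states


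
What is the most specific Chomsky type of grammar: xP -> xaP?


LHS has context (more than one symbol) and |LHS| ≤ |RHS|
Classification: Type 1 (Context-Sensitive)


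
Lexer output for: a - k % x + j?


Scan left to right, longest-match per lexeme
Tokens: ID(a), OP(-), ID(k), OP(%), ID(x), OP(+), ID(j)


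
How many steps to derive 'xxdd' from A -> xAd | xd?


Derivation: A => xAd => xxdd
Steps: 2


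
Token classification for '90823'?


Pattern: digits only
Type: INTEGER_LITERAL


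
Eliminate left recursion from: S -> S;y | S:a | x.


Left-recursive alternatives: S;y, S:a; non-recursive: x
Introduce S': S -> xS', S' -> ;yS' | :aS' | ε


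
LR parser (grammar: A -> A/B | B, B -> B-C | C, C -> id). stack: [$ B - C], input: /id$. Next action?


handle 'B-C' on top
Action: reduce (B -> B-C)


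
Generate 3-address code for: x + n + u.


Break into single-operator statements:
t1 = x + n
t2 = t1 + u


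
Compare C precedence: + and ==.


'+' is additive (level 9); '==' is equality (level 6)
Higher level binds tighter
'+' has higher precedence than '=='


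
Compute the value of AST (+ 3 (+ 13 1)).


Evaluate inner: (+ 13 1) = 14
Evaluate root: (+ 3 14) = 17
Result: 17


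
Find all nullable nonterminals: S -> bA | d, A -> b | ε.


A nonterminal is nullable iff some alternative derives ε (directly, or every symbol in it is nullable)
Nullable: {A}


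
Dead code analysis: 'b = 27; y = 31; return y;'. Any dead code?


b is assigned but never read
Dead: 'b = 27'


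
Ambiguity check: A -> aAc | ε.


balanced a^n…c^n: each string has a unique parse
Unambiguous


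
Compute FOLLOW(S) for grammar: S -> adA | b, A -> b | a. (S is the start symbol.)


$ ∈ FOLLOW(S). For each A -> αBβ: add FIRST(β)\{ε} to FOLLOW(B); if β nullable, add FOLLOW(A).
FOLLOW(S) = {$}


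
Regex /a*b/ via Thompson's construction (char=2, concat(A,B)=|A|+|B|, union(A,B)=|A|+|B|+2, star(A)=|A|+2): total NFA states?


Syntax tree has 2 char leaf(s), 0 union(s), 1 star(s)
chars contribute 2×2 = 4; each union adds +2; each star adds +2
Total: 4 + 0 + 2 = 6 states


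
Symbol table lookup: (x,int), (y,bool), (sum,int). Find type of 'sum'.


Lookup 'sum' → type int


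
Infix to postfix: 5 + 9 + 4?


Left to right (same or higher precedence on left)
Postfix: 5 9 + 4 +


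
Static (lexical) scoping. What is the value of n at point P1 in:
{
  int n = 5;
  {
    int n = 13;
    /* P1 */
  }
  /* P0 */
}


n declared in the same block as P1
n = 13


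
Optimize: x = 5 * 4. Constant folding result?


5 * 4 = 20 at compile time
Optimized: x = 20


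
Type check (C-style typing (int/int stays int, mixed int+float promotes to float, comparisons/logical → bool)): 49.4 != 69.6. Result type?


Operand types: float != float
Rule: comparison yields bool
Result type: bool


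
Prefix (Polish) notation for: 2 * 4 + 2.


left-to-right (same/higher precedence on left): tree is (+ (* 2 4) 2)
Prefix: + * 2 4 2


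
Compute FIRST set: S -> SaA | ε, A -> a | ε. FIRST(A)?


Per alternative of A: FIRST(a) = {a}; FIRST(ε) = {ε}
FIRST(A) = {a, ε}


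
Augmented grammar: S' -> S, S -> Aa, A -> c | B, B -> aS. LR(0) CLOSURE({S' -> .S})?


Start: S' -> .S
For each item with dot before a nonterminal B, add B -> .γ for every B-production
Closure: [S' -> .S, S -> .Aa, A -> .c, A -> .B, B -> .aS]


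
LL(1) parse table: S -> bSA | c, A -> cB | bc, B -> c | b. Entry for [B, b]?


For [B, b]: 'b' ∈ FIRST(b)
Entry: B -> b


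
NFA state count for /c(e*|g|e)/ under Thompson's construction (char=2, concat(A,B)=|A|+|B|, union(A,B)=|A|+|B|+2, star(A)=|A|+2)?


Syntax tree has 4 char leaf(s), 2 union(s), 1 star(s)
chars contribute 4×2 = 8; each union adds +2; each star adds +2
Total: 8 + 4 + 2 = 14 states


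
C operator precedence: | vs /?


'/' is multiplicative (level 10); '|' is bitwise OR (level 3)
Higher level binds tighter
'/' has higher precedence than '|'


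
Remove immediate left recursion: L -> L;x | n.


Left-recursive alternatives: L;x; non-recursive: n
Introduce L': L -> nL', L' -> ;xL' | ε


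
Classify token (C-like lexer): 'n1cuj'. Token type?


Pattern: letter/underscore followed by alphanumerics, not a keyword
Type: IDENTIFIER


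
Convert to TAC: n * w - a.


Break into single-operator statements:
t1 = n * w
t2 = t1 - a


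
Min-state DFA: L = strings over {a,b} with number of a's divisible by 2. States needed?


Track (count of a) mod 2: states 0..1, accept at 0
Minimal DFA: 2 states


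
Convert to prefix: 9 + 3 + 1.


left-to-right (same/higher precedence on left): tree is (+ (+ 9 3) 1)
Prefix: + + 9 3 1


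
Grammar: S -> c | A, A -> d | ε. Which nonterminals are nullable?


A nonterminal is nullable iff some alternative derives ε (directly, or every symbol in it is nullable)
Nullable: {A, S}


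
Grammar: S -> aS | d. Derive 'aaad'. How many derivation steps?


Derivation: S => aS => aaS => aaaS => aaad
Steps: 4


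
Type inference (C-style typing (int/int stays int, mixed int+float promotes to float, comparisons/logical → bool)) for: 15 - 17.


Operand types: int - int
Rule: mixed int/float promotes to float; int/int stays int
Result type: int


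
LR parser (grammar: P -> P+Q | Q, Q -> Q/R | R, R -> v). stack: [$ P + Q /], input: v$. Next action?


no handle; shift 'v'
Action: shift


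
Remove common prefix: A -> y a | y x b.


Common prefix: 'y'
Factored: A -> y A', A' -> a | x b


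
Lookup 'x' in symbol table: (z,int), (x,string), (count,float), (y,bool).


Lookup 'x' → type string


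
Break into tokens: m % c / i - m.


Scan left to right, longest-match per lexeme
Tokens: ID(m), OP(%), ID(c), OP(/), ID(i), OP(-), ID(m)


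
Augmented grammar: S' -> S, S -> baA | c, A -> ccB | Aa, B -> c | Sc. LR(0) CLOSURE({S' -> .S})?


Start: S' -> .S
For each item with dot before a nonterminal B, add B -> .γ for every B-production
Closure: [S' -> .S, S -> .baA, S -> .c]


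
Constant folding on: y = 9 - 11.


9 - 11 = -2 at compile time
Optimized: y = -2


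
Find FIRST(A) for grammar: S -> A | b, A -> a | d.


Per alternative of A: FIRST(a) = {a}; FIRST(d) = {d}
FIRST(A) = {a, d}


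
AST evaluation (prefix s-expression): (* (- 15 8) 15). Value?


Evaluate inner: (- 15 8) = 7
Evaluate root: (* 7 15) = 105
Result: 105


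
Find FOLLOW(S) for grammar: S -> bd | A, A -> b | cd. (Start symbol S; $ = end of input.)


$ ∈ FOLLOW(S). For each A -> αBβ: add FIRST(β)\{ε} to FOLLOW(B); if β nullable, add FOLLOW(A).
FOLLOW(S) = {$}


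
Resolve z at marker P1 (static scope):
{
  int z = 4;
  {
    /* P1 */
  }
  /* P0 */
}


P1's block does not declare z; resolves to the enclosing declaration at depth 0
z = 4


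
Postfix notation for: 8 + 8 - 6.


Left to right (same or higher precedence on left)
Postfix: 8 8 + 6 -


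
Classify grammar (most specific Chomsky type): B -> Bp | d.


Left-linear: every RHS is a terminal or one nonterminal followed by a terminal
Classification: Type 3 (Regular)


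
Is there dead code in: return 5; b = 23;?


statement follows a return and is unreachable
Dead: 'b = 23'


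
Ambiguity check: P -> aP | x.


right-linear, alternatives start with distinct terminals 'a' vs 'x': unique leftmost derivation
Unambiguous


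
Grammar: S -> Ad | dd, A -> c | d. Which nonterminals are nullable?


A nonterminal is nullable iff some alternative derives ε (directly, or every symbol in it is nullable)
Nullable: {}


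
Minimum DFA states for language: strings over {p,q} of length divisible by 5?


Track length mod 5: states 0..4, accept at 0
Minimal DFA: 5 states


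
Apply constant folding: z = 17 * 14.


17 * 14 = 238 at compile time
Optimized: z = 238


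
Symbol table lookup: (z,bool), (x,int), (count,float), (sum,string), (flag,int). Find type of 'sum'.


Lookup 'sum' → type string


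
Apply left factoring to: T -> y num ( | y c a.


Common prefix: 'y'
Factored: T -> y T', T' -> num ( | c a


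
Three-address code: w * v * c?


Break into single-operator statements:
t1 = w * v
t2 = t1 * c


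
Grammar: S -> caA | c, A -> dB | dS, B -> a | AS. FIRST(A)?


Per alternative of A: FIRST(dB) = {d}; FIRST(dS) = {d}
FIRST(A) = {d}


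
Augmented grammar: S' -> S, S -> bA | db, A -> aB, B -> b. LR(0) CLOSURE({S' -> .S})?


Start: S' -> .S
For each item with dot before a nonterminal B, add B -> .γ for every B-production
Closure: [S' -> .S, S -> .bA, S -> .db]


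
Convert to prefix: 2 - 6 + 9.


left-to-right (same/higher precedence on left): tree is (+ (- 2 6) 9)
Prefix: + - 2 6 9


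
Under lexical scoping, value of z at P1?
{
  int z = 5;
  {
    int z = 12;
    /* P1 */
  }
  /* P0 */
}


z declared in the same block as P1
z = 12


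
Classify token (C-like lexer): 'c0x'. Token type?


Pattern: letter/underscore followed by alphanumerics, not a keyword
Type: IDENTIFIER


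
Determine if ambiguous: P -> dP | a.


right-linear, alternatives start with distinct terminals 'd' vs 'a': unique leftmost derivation
Unambiguous


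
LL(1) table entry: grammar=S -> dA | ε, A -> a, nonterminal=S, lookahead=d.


For [S, d]: 'd' ∈ FIRST(dA)
Entry: S -> dA


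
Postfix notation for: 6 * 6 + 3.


Left to right (same or higher precedence on left)
Postfix: 6 6 * 3 +


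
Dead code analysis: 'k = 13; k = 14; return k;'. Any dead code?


first assignment to k is overwritten before any read
Dead: 'k = 13'


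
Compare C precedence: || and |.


'|' is bitwise OR (level 3); '||' is logical OR (level 1)
Higher level binds tighter
'|' has higher precedence than '||'


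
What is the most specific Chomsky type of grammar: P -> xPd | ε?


Single nonterminal LHS, but x^n d^n is not regular
Classification: Type 2 (Context-Free)


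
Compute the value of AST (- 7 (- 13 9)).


Evaluate inner: (- 13 9) = 4
Evaluate root: (- 7 4) = 3
Result: 3


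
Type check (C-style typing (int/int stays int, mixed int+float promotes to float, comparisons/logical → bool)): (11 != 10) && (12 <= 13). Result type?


Operand types: bool && bool
Rule: logical operators take bool operands and yield bool
Result type: bool


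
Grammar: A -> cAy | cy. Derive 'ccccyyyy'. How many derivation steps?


Derivation: A => cAy => ccAyy => cccAyyy => ccccyyyy
Steps: 4


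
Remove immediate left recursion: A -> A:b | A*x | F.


Left-recursive alternatives: A:b, A*x; non-recursive: F
Introduce A': A -> FA', A' -> :bA' | *xA' | ε


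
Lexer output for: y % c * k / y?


Scan left to right, longest-match per lexeme
Tokens: ID(y), OP(%), ID(c), OP(*), ID(k), OP(/), ID(y)


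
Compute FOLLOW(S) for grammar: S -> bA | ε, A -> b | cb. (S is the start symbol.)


$ ∈ FOLLOW(S). For each A -> αBβ: add FIRST(β)\{ε} to FOLLOW(B); if β nullable, add FOLLOW(A).
FOLLOW(S) = {$}


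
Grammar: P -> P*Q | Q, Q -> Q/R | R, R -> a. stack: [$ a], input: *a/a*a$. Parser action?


'a' on top is the handle for R -> a
Action: reduce (R -> a)


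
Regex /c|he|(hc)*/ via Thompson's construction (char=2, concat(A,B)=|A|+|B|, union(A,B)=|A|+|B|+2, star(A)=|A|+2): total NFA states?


Syntax tree has 5 char leaf(s), 2 union(s), 1 star(s)
chars contribute 5×2 = 10; each union adds +2; each star adds +2
Total: 10 + 4 + 2 = 16 states


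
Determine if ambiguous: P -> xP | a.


right-linear, alternatives start with distinct terminals 'x' vs 'a': unique leftmost derivation
Unambiguous


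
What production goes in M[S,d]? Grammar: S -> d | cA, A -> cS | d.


For [S, d]: 'd' ∈ FIRST(d)
Entry: S -> d


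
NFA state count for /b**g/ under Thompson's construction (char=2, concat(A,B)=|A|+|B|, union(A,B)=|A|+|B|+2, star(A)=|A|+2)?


Syntax tree has 2 char leaf(s), 0 union(s), 2 star(s)
chars contribute 2×2 = 4; each union adds +2; each star adds +2
Total: 4 + 0 + 4 = 8 states


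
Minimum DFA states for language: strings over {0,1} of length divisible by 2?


Track length mod 2: states 0..1, accept at 0
Minimal DFA: 2 states


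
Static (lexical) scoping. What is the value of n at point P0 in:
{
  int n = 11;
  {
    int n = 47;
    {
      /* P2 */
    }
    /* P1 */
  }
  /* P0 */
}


n declared in the same block as P0
n = 11
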